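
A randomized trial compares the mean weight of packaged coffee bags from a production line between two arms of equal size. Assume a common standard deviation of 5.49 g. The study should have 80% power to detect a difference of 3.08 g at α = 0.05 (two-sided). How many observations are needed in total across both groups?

For two equal groups, n per group = 2·((z_{α/2} + z_β)·σ/δ)².
z_{α/2} = 1.960; z_β = 0.842 (power 80%).
n = 2 × (2.802 × 5.49 / 3.08)² = 2 × 24.94 = 49.88
Round up: n = 50 per group.
Total across both groups: 2 × 50 = 100.

100 total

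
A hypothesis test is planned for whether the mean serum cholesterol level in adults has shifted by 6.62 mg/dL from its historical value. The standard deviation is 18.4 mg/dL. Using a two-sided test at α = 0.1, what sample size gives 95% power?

For a one-sample z-test, n = ((z_{α/2} + z_β)·σ/δ)².
z_{α/2} = 1.645 (two-sided α = 0.1); z_β = 1.645 (power 95% → β = 0.05).
n = (3.290 × 18.4 / 6.62)² = 83.62
Round up: n = 84.

84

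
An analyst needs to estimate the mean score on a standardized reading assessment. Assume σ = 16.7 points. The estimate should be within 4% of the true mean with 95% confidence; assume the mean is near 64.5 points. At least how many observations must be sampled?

For a mean, the margin of error is E = z·σ/√n, so n = (zσ/E)².
At 95% confidence, z = 1.960.
E = 4% of 64.5 = 2.58 points.
n = (1.960 × 16.7 / 2.58)² = 160.96
Round up: n = 161.

161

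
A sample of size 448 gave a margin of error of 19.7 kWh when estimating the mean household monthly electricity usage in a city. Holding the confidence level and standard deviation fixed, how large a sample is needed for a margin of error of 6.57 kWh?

Margin of error scales as 1/√n, so n₂ = n₁·(E₁/E₂)².
n₂ = 448 × (19.7/6.57)² = 448 × 8.991 = 4027.97
Round up: n₂ = 4028.

4028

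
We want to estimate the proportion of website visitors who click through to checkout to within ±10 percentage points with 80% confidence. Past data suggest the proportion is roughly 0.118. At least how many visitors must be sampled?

18

For a proportion with margin E = 0.1 at 80% confidence, z = 1.282.
n = p̂(1−p̂)(z/E)² = 0.118 × 0.882 × (1.282/0.1)² = 17.11
Round up: n = 18.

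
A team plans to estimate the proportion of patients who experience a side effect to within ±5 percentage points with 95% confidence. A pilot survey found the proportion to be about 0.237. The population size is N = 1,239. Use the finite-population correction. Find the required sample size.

n = 228

For a proportion with margin E = 0.05 at 95% confidence, z = 1.960.
n = p̂(1−p̂)(z/E)² = 0.237 × 0.763 × (1.960/0.05)² = 277.87 — call this n₀.
Finite-population correction with N = 1,239: n = n₀ / (1 + (n₀−1)/N) = 277.87 / 1.223 = 227.20
Round up: n = 228.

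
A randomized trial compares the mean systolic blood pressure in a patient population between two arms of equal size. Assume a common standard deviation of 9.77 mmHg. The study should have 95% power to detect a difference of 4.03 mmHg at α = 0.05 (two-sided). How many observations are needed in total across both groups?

For two equal groups, n per group = 2·((z_{α/2} + z_β)·σ/δ)².
z_{α/2} = 1.960; z_β = 1.645 (power 95%).
n = 2 × (3.605 × 9.77 / 4.03)² = 2 × 76.38 = 152.76
Round up: n = 153 per group.
Total across both groups: 2 × 153 = 306.

306 total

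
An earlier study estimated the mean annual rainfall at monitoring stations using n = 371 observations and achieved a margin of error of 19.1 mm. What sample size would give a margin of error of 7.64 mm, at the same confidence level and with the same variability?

2319

Margin of error scales as 1/√n, so n₂ = n₁·(E₁/E₂)².
n₂ = 371 × (19.1/7.64)² = 371 × 6.25 = 2318.75
Round up: n₂ = 2319.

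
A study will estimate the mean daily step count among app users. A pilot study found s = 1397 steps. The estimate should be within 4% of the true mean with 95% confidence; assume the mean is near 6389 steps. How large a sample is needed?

For a mean, the margin of error is E = z·σ/√n, so n = (zσ/E)².
At 95% confidence, z = 1.960.
E = 4% of 6389 = 255.6 steps.
n = (1.960 × 1397 / 255.6)² = 114.79
Round up: n = 115.

115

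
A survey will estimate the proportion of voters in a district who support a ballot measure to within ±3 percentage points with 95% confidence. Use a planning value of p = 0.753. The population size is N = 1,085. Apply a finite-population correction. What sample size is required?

459

For a proportion with margin E = 0.03 at 95% confidence, z = 1.960.
n = p̂(1−p̂)(z/E)² = 0.753 × 0.247 × (1.960/0.03)² = 793.89 — call this n₀.
Finite-population correction with N = 1,085: n = n₀ / (1 + (n₀−1)/N) = 793.89 / 1.731 = 458.63
Round up: n = 459.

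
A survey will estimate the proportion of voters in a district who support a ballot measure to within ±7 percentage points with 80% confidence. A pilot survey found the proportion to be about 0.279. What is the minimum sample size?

For a proportion with margin E = 0.07 at 80% confidence, z = 1.282.
n = p̂(1−p̂)(z/E)² = 0.279 × 0.721 × (1.282/0.07)² = 67.47
Round up: n = 68.

68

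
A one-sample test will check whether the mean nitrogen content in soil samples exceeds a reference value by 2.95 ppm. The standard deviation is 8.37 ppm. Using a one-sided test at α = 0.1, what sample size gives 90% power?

For a one-sample z-test, n = ((z_α + z_β)·σ/δ)².
z_α = 1.282 (one-sided α = 0.1); z_β = 1.282 (power 90% → β = 0.1).
n = (2.564 × 8.37 / 2.95)² = 52.92
Round up: n = 53.

n = 53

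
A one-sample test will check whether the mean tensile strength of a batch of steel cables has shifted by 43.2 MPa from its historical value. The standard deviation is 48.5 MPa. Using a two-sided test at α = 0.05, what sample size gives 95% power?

n = 17

For a one-sample z-test, n = ((z_{α/2} + z_β)·σ/δ)².
z_{α/2} = 1.960 (two-sided α = 0.05); z_β = 1.645 (power 95% → β = 0.05).
n = (3.605 × 48.5 / 43.2)² = 16.38
Round up: n = 17.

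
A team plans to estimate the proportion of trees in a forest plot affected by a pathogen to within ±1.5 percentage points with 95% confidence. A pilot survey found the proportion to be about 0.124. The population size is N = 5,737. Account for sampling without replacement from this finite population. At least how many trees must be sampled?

For a proportion with margin E = 0.015 at 95% confidence, z = 1.960.
n = p̂(1−p̂)(z/E)² = 0.124 × 0.876 × (1.960/0.015)² = 1854.62 — call this n₀.
Finite-population correction with N = 5,737: n = n₀ / (1 + (n₀−1)/N) = 1854.62 / 1.323 = 1401.83
Round up: n = 1402.

n = 1402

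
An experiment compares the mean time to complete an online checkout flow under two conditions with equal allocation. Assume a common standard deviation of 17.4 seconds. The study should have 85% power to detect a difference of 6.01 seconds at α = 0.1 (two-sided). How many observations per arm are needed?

For two equal groups, n per group = 2·((z_{α/2} + z_β)·σ/δ)².
z_{α/2} = 1.645; z_β = 1.036 (power 85%).
n = 2 × (2.681 × 17.4 / 6.01)² = 2 × 60.25 = 120.50
Round up: n = 121 per group.

121 per group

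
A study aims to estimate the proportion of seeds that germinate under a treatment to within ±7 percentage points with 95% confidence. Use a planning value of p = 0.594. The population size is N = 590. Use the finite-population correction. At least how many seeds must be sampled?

n = 144

For a proportion with margin E = 0.07 at 95% confidence, z = 1.960.
n = p̂(1−p̂)(z/E)² = 0.594 × 0.406 × (1.960/0.07)² = 189.07 — call this n₀.
Finite-population correction with N = 590: n = n₀ / (1 + (n₀−1)/N) = 189.07 / 1.319 = 143.34
Round up: n = 144.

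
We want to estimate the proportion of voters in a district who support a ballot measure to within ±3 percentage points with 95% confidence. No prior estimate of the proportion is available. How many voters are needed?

For a proportion with margin E = 0.03 at 95% confidence, z = 1.960.
With no prior estimate, use p = 0.5, which maximizes p(1−p) at 0.25.
n = 0.25 × (z/E)² = 0.25 × (1.960/0.03)² = 1067.11
Round up: n = 1068.

1068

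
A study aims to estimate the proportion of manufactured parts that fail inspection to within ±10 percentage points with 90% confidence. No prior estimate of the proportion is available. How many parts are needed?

68

For a proportion with margin E = 0.1 at 90% confidence, z = 1.645.
With no prior estimate, use p = 0.5, which maximizes p(1−p) at 0.25.
n = 0.25 × (z/E)² = 0.25 × (1.645/0.1)² = 67.65
Round up: n = 68.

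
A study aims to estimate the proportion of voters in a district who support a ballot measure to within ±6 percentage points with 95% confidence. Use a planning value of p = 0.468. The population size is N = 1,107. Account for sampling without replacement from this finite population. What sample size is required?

For a proportion with margin E = 0.06 at 95% confidence, z = 1.960.
n = p̂(1−p̂)(z/E)² = 0.468 × 0.532 × (1.960/0.06)² = 265.69 — call this n₀.
Finite-population correction with N = 1,107: n = n₀ / (1 + (n₀−1)/N) = 265.69 / 1.239 = 214.44
Round up: n = 215.

215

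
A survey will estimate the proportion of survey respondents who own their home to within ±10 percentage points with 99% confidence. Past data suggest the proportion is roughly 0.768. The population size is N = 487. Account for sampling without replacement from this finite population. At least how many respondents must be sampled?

n = 96

For a proportion with margin E = 0.1 at 99% confidence, z = 2.576.
n = p̂(1−p̂)(z/E)² = 0.768 × 0.232 × (2.576/0.1)² = 118.23 — call this n₀.
Finite-population correction with N = 487: n = n₀ / (1 + (n₀−1)/N) = 118.23 / 1.241 = 95.27
Round up: n = 96.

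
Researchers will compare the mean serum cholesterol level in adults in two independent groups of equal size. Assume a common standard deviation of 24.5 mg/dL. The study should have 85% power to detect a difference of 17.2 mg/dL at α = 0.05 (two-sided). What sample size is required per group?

For two equal groups, n per group = 2·((z_{α/2} + z_β)·σ/δ)².
z_{α/2} = 1.960; z_β = 1.036 (power 85%).
n = 2 × (2.996 × 24.5 / 17.2)² = 2 × 18.21 = 36.42
Round up: n = 37 per group.

37 per group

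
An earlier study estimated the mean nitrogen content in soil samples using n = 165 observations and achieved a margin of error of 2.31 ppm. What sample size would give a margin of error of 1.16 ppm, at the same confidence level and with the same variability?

Margin of error scales as 1/√n, so n₂ = n₁·(E₁/E₂)².
n₂ = 165 × (2.31/1.16)² = 165 × 3.966 = 654.39
Round up: n₂ = 655.

655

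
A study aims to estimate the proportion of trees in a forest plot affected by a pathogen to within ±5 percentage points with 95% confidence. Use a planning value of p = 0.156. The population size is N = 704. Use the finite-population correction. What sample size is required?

For a proportion with margin E = 0.05 at 95% confidence, z = 1.960.
n = p̂(1−p̂)(z/E)² = 0.156 × 0.844 × (1.960/0.05)² = 202.32 — call this n₀.
Finite-population correction with N = 704: n = n₀ / (1 + (n₀−1)/N) = 202.32 / 1.286 = 157.33
Round up: n = 158.

n = 158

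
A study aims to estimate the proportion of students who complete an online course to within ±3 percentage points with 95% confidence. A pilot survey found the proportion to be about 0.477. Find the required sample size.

For a proportion with margin E = 0.03 at 95% confidence, z = 1.960.
n = p̂(1−p̂)(z/E)² = 0.477 × 0.523 × (1.960/0.03)² = 1064.85
Round up: n = 1065.

n = 1065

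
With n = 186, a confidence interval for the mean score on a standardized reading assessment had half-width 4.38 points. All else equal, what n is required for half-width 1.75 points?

Margin of error scales as 1/√n, so n₂ = n₁·(E₁/E₂)².
n₂ = 186 × (4.38/1.75)² = 186 × 6.264 = 1165.10
Round up: n₂ = 1166.

n = 1166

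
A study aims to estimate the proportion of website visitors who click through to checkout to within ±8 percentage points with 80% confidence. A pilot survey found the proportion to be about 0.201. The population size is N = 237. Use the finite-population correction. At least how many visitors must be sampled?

36

For a proportion with margin E = 0.08 at 80% confidence, z = 1.282.
n = p̂(1−p̂)(z/E)² = 0.201 × 0.799 × (1.282/0.08)² = 41.24 — call this n₀.
Finite-population correction with N = 237: n = n₀ / (1 + (n₀−1)/N) = 41.24 / 1.17 = 35.25
Round up: n = 36.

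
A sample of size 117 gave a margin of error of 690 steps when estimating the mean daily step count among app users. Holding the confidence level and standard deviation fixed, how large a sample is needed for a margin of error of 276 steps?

Margin of error scales as 1/√n, so n₂ = n₁·(E₁/E₂)².
n₂ = 117 × (690/276)² = 117 × 6.25 = 731.25
Round up: n₂ = 732.

732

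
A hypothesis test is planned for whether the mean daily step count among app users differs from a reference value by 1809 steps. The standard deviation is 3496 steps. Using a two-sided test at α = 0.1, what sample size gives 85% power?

n = 27

For a one-sample z-test, n = ((z_{α/2} + z_β)·σ/δ)².
z_{α/2} = 1.645 (two-sided α = 0.1); z_β = 1.036 (power 85% → β = 0.15).
n = (2.681 × 3496 / 1809)² = 26.84
Round up: n = 27.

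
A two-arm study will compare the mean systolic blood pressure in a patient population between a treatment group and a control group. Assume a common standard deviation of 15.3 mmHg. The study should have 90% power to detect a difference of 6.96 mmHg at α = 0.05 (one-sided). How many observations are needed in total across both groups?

166 total

For two equal groups, n per group = 2·((z_α + z_β)·σ/δ)².
z_α = 1.645; z_β = 1.282 (power 90%).
n = 2 × (2.927 × 15.3 / 6.96)² = 2 × 41.40 = 82.80
Round up: n = 83 per group.
Total across both groups: 2 × 83 = 166.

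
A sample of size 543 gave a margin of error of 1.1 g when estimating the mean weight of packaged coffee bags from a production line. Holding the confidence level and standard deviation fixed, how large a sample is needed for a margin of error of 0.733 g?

Margin of error scales as 1/√n, so n₂ = n₁·(E₁/E₂)².
n₂ = 543 × (1.1/0.733)² = 543 × 2.252 = 1222.84
Round up: n₂ = 1223.

n = 1223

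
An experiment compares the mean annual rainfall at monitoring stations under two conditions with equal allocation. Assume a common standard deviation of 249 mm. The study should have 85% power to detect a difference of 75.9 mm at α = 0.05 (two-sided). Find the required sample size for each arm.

For two equal groups, n per group = 2·((z_{α/2} + z_β)·σ/δ)².
z_{α/2} = 1.960; z_β = 1.036 (power 85%).
n = 2 × (2.996 × 249 / 75.9)² = 2 × 96.60 = 193.20
Round up: n = 194 per group.

194 per group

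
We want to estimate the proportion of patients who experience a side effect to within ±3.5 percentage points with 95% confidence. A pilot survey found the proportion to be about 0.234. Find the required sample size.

563

For a proportion with margin E = 0.035 at 95% confidence, z = 1.960.
n = p̂(1−p̂)(z/E)² = 0.234 × 0.766 × (1.960/0.035)² = 562.11
Round up: n = 563.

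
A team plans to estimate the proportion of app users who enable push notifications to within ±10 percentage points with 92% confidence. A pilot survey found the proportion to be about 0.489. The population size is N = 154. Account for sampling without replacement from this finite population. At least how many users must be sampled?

For a proportion with margin E = 0.1 at 92% confidence, z = 1.751.
n = p̂(1−p̂)(z/E)² = 0.489 × 0.511 × (1.751/0.1)² = 76.61 — call this n₀.
Finite-population correction with N = 154: n = n₀ / (1 + (n₀−1)/N) = 76.61 / 1.491 = 51.38
Round up: n = 52.

52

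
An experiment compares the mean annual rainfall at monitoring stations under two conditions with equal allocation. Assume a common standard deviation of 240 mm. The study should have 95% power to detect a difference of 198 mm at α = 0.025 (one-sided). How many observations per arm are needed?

For two equal groups, n per group = 2·((z_α + z_β)·σ/δ)².
z_α = 1.960; z_β = 1.645 (power 95%).
n = 2 × (3.605 × 240 / 198)² = 2 × 19.09 = 38.18
Round up: n = 39 per group.

39 per group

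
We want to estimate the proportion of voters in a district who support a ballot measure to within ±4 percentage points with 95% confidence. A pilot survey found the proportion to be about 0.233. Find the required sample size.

n = 430

For a proportion with margin E = 0.04 at 95% confidence, z = 1.960.
n = p̂(1−p̂)(z/E)² = 0.233 × 0.767 × (1.960/0.04)² = 429.09
Round up: n = 430.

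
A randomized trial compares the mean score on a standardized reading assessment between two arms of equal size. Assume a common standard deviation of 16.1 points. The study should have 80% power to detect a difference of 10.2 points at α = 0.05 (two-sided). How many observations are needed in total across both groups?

For two equal groups, n per group = 2·((z_{α/2} + z_β)·σ/δ)².
z_{α/2} = 1.960; z_β = 0.842 (power 80%).
n = 2 × (2.802 × 16.1 / 10.2)² = 2 × 19.56 = 39.12
Round up: n = 40 per group.
Total across both groups: 2 × 40 = 80.

80 total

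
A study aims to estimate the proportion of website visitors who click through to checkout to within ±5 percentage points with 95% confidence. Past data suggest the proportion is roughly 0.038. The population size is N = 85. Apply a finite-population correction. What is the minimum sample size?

35

For a proportion with margin E = 0.05 at 95% confidence, z = 1.960.
n = p̂(1−p̂)(z/E)² = 0.038 × 0.962 × (1.960/0.05)² = 56.17 — call this n₀.
Finite-population correction with N = 85: n = n₀ / (1 + (n₀−1)/N) = 56.17 / 1.649 = 34.06
Round up: n = 35.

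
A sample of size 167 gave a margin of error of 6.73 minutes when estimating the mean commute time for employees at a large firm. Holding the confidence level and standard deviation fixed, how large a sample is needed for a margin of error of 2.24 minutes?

1508

Margin of error scales as 1/√n, so n₂ = n₁·(E₁/E₂)².
n₂ = 167 × (6.73/2.24)² = 167 × 9.027 = 1507.51
Round up: n₂ = 1508.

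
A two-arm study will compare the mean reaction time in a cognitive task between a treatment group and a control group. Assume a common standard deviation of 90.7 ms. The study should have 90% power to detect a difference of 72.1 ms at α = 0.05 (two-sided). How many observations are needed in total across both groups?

For two equal groups, n per group = 2·((z_{α/2} + z_β)·σ/δ)².
z_{α/2} = 1.960; z_β = 1.282 (power 90%).
n = 2 × (3.242 × 90.7 / 72.1)² = 2 × 16.63 = 33.26
Round up: n = 34 per group.
Total across both groups: 2 × 34 = 68.

68 total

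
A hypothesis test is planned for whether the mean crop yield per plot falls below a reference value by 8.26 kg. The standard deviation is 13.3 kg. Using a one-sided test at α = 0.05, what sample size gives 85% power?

19

For a one-sample z-test, n = ((z_α + z_β)·σ/δ)².
z_α = 1.645 (one-sided α = 0.05); z_β = 1.036 (power 85% → β = 0.15).
n = (2.681 × 13.3 / 8.26)² = 18.64
Round up: n = 19.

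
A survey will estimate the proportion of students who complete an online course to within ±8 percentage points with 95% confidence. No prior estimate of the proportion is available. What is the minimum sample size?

For a proportion with margin E = 0.08 at 95% confidence, z = 1.960.
With no prior estimate, use p = 0.5, which maximizes p(1−p) at 0.25.
n = 0.25 × (z/E)² = 0.25 × (1.960/0.08)² = 150.06
Round up: n = 151.

151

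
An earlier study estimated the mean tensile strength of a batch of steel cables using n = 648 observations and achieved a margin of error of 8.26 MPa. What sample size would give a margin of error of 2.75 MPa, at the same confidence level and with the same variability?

5847

Margin of error scales as 1/√n, so n₂ = n₁·(E₁/E₂)².
n₂ = 648 × (8.26/2.75)² = 648 × 9.022 = 5846.26
Round up: n₂ = 5847.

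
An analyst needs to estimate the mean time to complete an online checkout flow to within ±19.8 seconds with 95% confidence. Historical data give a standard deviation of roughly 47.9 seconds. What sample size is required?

23

For a mean, the margin of error is E = z·σ/√n, so n = (zσ/E)².
At 95% confidence, z = 1.960.
n = (1.960 × 47.9 / 19.8)² = 22.48
Round up: n = 23.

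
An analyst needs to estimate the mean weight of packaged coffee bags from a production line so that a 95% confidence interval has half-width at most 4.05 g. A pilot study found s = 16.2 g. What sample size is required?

For a mean, the margin of error is E = z·σ/√n, so n = (zσ/E)².
At 95% confidence, z = 1.960.
n = (1.960 × 16.2 / 4.05)² = 61.47
Round up: n = 62.

62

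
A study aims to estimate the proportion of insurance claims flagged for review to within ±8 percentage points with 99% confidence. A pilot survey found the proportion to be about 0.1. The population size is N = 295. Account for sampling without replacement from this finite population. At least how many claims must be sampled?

For a proportion with margin E = 0.08 at 99% confidence, z = 2.576.
n = p̂(1−p̂)(z/E)² = 0.1 × 0.9 × (2.576/0.08)² = 93.32 — call this n₀.
Finite-population correction with N = 295: n = n₀ / (1 + (n₀−1)/N) = 93.32 / 1.313 = 71.07
Round up: n = 72.

n = 72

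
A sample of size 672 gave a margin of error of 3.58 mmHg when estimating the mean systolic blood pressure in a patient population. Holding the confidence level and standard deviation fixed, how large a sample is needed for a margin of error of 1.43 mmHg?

Margin of error scales as 1/√n, so n₂ = n₁·(E₁/E₂)².
n₂ = 672 × (3.58/1.43)² = 672 × 6.267 = 4211.42
Round up: n₂ = 4212.

4212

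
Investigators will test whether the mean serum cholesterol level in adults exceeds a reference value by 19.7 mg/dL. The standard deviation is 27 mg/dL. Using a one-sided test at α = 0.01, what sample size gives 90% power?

For a one-sample z-test, n = ((z_α + z_β)·σ/δ)².
z_α = 2.326 (one-sided α = 0.01); z_β = 1.282 (power 90% → β = 0.1).
n = (3.608 × 27 / 19.7)² = 24.45
Round up: n = 25.

25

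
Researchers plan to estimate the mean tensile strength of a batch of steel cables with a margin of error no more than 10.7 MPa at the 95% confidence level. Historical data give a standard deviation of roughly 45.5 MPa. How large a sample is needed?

For a mean, the margin of error is E = z·σ/√n, so n = (zσ/E)².
At 95% confidence, z = 1.960.
n = (1.960 × 45.5 / 10.7)² = 69.47
Round up: n = 70.

70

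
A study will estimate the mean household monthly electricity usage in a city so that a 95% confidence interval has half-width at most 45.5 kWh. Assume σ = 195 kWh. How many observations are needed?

For a mean, the margin of error is E = z·σ/√n, so n = (zσ/E)².
At 95% confidence, z = 1.960.
n = (1.960 × 195 / 45.5)² = 70.56
Round up: n = 71.

71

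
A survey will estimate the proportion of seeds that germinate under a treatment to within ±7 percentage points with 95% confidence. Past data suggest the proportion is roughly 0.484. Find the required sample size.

196

For a proportion with margin E = 0.07 at 95% confidence, z = 1.960.
n = p̂(1−p̂)(z/E)² = 0.484 × 0.516 × (1.960/0.07)² = 195.80
Round up: n = 196.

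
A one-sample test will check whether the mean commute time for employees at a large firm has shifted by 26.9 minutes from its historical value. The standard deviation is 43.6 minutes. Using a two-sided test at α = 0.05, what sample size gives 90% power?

For a one-sample z-test, n = ((z_{α/2} + z_β)·σ/δ)².
z_{α/2} = 1.960 (two-sided α = 0.05); z_β = 1.282 (power 90% → β = 0.1).
n = (3.242 × 43.6 / 26.9)² = 27.61
Round up: n = 28.

28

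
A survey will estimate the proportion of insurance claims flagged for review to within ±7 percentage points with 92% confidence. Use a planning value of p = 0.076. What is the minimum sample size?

For a proportion with margin E = 0.07 at 92% confidence, z = 1.751.
n = p̂(1−p̂)(z/E)² = 0.076 × 0.924 × (1.751/0.07)² = 43.94
Round up: n = 44.

n = 44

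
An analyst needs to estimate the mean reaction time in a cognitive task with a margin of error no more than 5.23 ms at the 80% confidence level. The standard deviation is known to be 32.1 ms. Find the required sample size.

62

For a mean, the margin of error is E = z·σ/√n, so n = (zσ/E)².
At 80% confidence, z = 1.282.
n = (1.282 × 32.1 / 5.23)² = 61.91
Round up: n = 62.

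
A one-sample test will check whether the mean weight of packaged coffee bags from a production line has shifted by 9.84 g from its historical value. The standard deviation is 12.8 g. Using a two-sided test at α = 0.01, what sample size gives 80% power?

n = 20

For a one-sample z-test, n = ((z_{α/2} + z_β)·σ/δ)².
z_{α/2} = 2.576 (two-sided α = 0.01); z_β = 0.842 (power 80% → β = 0.2).
n = (3.418 × 12.8 / 9.84)² = 19.77
Round up: n = 20.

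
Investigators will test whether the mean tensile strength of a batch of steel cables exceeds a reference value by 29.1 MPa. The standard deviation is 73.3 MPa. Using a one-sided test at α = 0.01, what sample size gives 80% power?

n = 64

For a one-sample z-test, n = ((z_α + z_β)·σ/δ)².
z_α = 2.326 (one-sided α = 0.01); z_β = 0.842 (power 80% → β = 0.2).
n = (3.168 × 73.3 / 29.1)² = 63.68
Round up: n = 64.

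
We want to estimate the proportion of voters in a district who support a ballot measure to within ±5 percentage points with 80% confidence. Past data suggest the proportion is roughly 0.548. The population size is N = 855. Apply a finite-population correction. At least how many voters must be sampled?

For a proportion with margin E = 0.05 at 80% confidence, z = 1.282.
n = p̂(1−p̂)(z/E)² = 0.548 × 0.452 × (1.282/0.05)² = 162.84 — call this n₀.
Finite-population correction with N = 855: n = n₀ / (1 + (n₀−1)/N) = 162.84 / 1.189 = 136.96
Round up: n = 137.

n = 137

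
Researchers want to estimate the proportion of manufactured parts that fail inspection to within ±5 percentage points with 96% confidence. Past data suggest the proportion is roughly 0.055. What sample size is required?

For a proportion with margin E = 0.05 at 96% confidence, z = 2.054.
n = p̂(1−p̂)(z/E)² = 0.055 × 0.945 × (2.054/0.05)² = 87.71
Round up: n = 88.

n = 88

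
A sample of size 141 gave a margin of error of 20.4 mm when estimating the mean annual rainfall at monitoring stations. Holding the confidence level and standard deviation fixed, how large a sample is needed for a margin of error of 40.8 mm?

n = 36

Margin of error scales as 1/√n, so n₂ = n₁·(E₁/E₂)².
n₂ = 141 × (20.4/40.8)² = 141 × 0.25 = 35.25
Round up: n₂ = 36.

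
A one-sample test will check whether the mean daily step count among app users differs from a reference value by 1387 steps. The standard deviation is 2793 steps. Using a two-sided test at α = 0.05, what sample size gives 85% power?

n = 37

For a one-sample z-test, n = ((z_{α/2} + z_β)·σ/δ)².
z_{α/2} = 1.960 (two-sided α = 0.05); z_β = 1.036 (power 85% → β = 0.15).
n = (2.996 × 2793 / 1387)² = 36.40
Round up: n = 37.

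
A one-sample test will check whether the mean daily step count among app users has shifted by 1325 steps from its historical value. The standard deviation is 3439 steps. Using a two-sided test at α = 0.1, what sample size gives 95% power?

For a one-sample z-test, n = ((z_{α/2} + z_β)·σ/δ)².
z_{α/2} = 1.645 (two-sided α = 0.1); z_β = 1.645 (power 95% → β = 0.05).
n = (3.290 × 3439 / 1325)² = 72.92
Round up: n = 73.

73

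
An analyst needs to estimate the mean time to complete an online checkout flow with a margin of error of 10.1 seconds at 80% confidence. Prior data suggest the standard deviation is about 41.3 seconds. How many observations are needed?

For a mean, the margin of error is E = z·σ/√n, so n = (zσ/E)².
At 80% confidence, z = 1.282.
n = (1.282 × 41.3 / 10.1)² = 27.48
Round up: n = 28.

n = 28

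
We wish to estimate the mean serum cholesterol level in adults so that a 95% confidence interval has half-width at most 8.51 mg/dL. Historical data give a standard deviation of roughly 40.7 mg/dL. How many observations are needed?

88

For a mean, the margin of error is E = z·σ/√n, so n = (zσ/E)².
At 95% confidence, z = 1.960.
n = (1.960 × 40.7 / 8.51)² = 87.87
Round up: n = 88.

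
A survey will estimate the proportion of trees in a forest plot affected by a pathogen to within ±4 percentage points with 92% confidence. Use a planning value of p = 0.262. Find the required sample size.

For a proportion with margin E = 0.04 at 92% confidence, z = 1.751.
n = p̂(1−p̂)(z/E)² = 0.262 × 0.738 × (1.751/0.04)² = 370.52
Round up: n = 371.

371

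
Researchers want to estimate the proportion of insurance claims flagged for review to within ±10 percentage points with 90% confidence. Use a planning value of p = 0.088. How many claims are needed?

For a proportion with margin E = 0.1 at 90% confidence, z = 1.645.
n = p̂(1−p̂)(z/E)² = 0.088 × 0.912 × (1.645/0.1)² = 21.72
Round up: n = 22.

22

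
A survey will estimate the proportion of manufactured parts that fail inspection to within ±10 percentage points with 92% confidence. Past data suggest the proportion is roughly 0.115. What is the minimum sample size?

32

For a proportion with margin E = 0.1 at 92% confidence, z = 1.751.
n = p̂(1−p̂)(z/E)² = 0.115 × 0.885 × (1.751/0.1)² = 31.20
Round up: n = 32.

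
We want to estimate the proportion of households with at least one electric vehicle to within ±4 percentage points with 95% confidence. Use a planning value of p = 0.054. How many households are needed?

n = 123

For a proportion with margin E = 0.04 at 95% confidence, z = 1.960.
n = p̂(1−p̂)(z/E)² = 0.054 × 0.946 × (1.960/0.04)² = 122.65
Round up: n = 123.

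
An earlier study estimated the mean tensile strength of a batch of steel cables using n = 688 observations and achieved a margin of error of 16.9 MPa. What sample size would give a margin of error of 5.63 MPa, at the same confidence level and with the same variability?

Margin of error scales as 1/√n, so n₂ = n₁·(E₁/E₂)².
n₂ = 688 × (16.9/5.63)² = 688 × 9.011 = 6199.57
Round up: n₂ = 6200.

n = 6200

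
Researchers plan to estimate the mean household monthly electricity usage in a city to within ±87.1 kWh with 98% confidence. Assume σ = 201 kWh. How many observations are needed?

29

For a mean, the margin of error is E = z·σ/√n, so n = (zσ/E)².
At 98% confidence, z = 2.326.
n = (2.326 × 201 / 87.1)² = 28.81
Round up: n = 29.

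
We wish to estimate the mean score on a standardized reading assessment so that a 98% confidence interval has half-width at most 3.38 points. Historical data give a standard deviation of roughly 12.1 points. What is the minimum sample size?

For a mean, the margin of error is E = z·σ/√n, so n = (zσ/E)².
At 98% confidence, z = 2.326.
n = (2.326 × 12.1 / 3.38)² = 69.34
Round up: n = 70.

70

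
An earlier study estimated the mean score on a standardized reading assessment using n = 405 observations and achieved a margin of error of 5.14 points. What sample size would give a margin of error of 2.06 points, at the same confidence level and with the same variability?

2522

Margin of error scales as 1/√n, so n₂ = n₁·(E₁/E₂)².
n₂ = 405 × (5.14/2.06)² = 405 × 6.226 = 2521.53
Round up: n₂ = 2522.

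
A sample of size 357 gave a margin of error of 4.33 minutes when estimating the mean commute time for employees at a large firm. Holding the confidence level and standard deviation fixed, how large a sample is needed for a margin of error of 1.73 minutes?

2237

Margin of error scales as 1/√n, so n₂ = n₁·(E₁/E₂)².
n₂ = 357 × (4.33/1.73)² = 357 × 6.264 = 2236.25
Round up: n₂ = 2237.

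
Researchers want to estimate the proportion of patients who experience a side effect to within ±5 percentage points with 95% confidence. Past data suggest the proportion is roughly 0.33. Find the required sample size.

For a proportion with margin E = 0.05 at 95% confidence, z = 1.960.
n = p̂(1−p̂)(z/E)² = 0.33 × 0.67 × (1.960/0.05)² = 339.75
Round up: n = 340.

n = 340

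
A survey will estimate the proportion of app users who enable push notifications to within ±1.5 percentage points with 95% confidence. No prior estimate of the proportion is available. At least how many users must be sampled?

4269

For a proportion with margin E = 0.015 at 95% confidence, z = 1.960.
With no prior estimate, use p = 0.5, which maximizes p(1−p) at 0.25.
n = 0.25 × (z/E)² = 0.25 × (1.960/0.015)² = 4268.44
Round up: n = 4269.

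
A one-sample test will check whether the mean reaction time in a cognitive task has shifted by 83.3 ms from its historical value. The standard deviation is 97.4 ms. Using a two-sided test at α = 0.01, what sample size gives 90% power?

n = 21

For a one-sample z-test, n = ((z_{α/2} + z_β)·σ/δ)².
z_{α/2} = 2.576 (two-sided α = 0.01); z_β = 1.282 (power 90% → β = 0.1).
n = (3.858 × 97.4 / 83.3)² = 20.35
Round up: n = 21.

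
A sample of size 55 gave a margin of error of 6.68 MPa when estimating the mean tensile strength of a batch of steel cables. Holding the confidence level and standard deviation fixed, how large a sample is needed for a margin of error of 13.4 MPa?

Margin of error scales as 1/√n, so n₂ = n₁·(E₁/E₂)².
n₂ = 55 × (6.68/13.4)² = 55 × 0.2485 = 13.67
Round up: n₂ = 14.

n = 14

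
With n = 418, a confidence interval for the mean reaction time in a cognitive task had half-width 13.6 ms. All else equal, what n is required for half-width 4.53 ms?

3768

Margin of error scales as 1/√n, so n₂ = n₁·(E₁/E₂)².
n₂ = 418 × (13.6/4.53)² = 418 × 9.013 = 3767.43
Round up: n₂ = 3768.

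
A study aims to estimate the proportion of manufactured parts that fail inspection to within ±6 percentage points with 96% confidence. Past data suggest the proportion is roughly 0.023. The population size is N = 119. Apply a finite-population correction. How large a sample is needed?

22

For a proportion with margin E = 0.06 at 96% confidence, z = 2.054.
n = p̂(1−p̂)(z/E)² = 0.023 × 0.977 × (2.054/0.06)² = 26.33 — call this n₀.
Finite-population correction with N = 119: n = n₀ / (1 + (n₀−1)/N) = 26.33 / 1.213 = 21.71
Round up: n = 22.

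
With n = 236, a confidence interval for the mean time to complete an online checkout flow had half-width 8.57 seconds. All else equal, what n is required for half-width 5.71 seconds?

n = 532

Margin of error scales as 1/√n, so n₂ = n₁·(E₁/E₂)².
n₂ = 236 × (8.57/5.71)² = 236 × 2.253 = 531.71
Round up: n₂ = 532.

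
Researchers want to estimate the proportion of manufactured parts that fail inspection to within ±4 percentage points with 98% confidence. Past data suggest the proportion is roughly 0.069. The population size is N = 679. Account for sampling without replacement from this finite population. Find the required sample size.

For a proportion with margin E = 0.04 at 98% confidence, z = 2.326.
n = p̂(1−p̂)(z/E)² = 0.069 × 0.931 × (2.326/0.04)² = 217.22 — call this n₀.
Finite-population correction with N = 679: n = n₀ / (1 + (n₀−1)/N) = 217.22 / 1.318 = 164.81
Round up: n = 165.

n = 165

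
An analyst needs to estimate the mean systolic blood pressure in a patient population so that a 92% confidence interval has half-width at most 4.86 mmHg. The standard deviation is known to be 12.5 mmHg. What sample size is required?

n = 21

For a mean, the margin of error is E = z·σ/√n, so n = (zσ/E)².
At 92% confidence, z = 1.751.
n = (1.751 × 12.5 / 4.86)² = 20.28
Round up: n = 21.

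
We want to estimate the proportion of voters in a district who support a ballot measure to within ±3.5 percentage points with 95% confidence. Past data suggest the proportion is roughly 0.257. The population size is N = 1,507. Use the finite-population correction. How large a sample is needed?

n = 429

For a proportion with margin E = 0.035 at 95% confidence, z = 1.960.
n = p̂(1−p̂)(z/E)² = 0.257 × 0.743 × (1.960/0.035)² = 598.82 — call this n₀.
Finite-population correction with N = 1,507: n = n₀ / (1 + (n₀−1)/N) = 598.82 / 1.397 = 428.65
Round up: n = 429.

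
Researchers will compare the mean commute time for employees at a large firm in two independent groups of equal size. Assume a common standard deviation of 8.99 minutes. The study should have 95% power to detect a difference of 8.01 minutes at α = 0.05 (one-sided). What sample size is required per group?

For two equal groups, n per group = 2·((z_α + z_β)·σ/δ)².
z_α = 1.645; z_β = 1.645 (power 95%).
n = 2 × (3.290 × 8.99 / 8.01)² = 2 × 13.63 = 27.26
Round up: n = 28 per group.

28 per group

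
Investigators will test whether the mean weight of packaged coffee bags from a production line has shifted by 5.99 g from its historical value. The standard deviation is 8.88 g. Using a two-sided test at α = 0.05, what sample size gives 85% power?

n = 20

For a one-sample z-test, n = ((z_{α/2} + z_β)·σ/δ)².
z_{α/2} = 1.960 (two-sided α = 0.05); z_β = 1.036 (power 85% → β = 0.15).
n = (2.996 × 8.88 / 5.99)² = 19.73
Round up: n = 20.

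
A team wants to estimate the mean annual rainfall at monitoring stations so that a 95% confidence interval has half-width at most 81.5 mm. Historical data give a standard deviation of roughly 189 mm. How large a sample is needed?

For a mean, the margin of error is E = z·σ/√n, so n = (zσ/E)².
At 95% confidence, z = 1.960.
n = (1.960 × 189 / 81.5)² = 20.66
Round up: n = 21.

n = 21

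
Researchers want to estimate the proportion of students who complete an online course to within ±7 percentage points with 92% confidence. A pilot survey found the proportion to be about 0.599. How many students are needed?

n = 151

For a proportion with margin E = 0.07 at 92% confidence, z = 1.751.
n = p̂(1−p̂)(z/E)² = 0.599 × 0.401 × (1.751/0.07)² = 150.30
Round up: n = 151.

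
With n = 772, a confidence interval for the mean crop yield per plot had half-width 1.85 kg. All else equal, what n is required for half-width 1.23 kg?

1747

Margin of error scales as 1/√n, so n₂ = n₁·(E₁/E₂)².
n₂ = 772 × (1.85/1.23)² = 772 × 2.262 = 1746.26
Round up: n₂ = 1747.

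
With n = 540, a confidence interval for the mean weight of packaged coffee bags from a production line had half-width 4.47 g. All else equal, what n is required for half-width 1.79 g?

3368

Margin of error scales as 1/√n, so n₂ = n₁·(E₁/E₂)².
n₂ = 540 × (4.47/1.79)² = 540 × 6.236 = 3367.44
Round up: n₂ = 3368.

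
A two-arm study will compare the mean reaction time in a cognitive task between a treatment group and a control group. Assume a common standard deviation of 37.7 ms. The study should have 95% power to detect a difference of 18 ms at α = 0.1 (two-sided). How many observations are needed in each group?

95 per group

For two equal groups, n per group = 2·((z_{α/2} + z_β)·σ/δ)².
z_{α/2} = 1.645; z_β = 1.645 (power 95%).
n = 2 × (3.290 × 37.7 / 18)² = 2 × 47.48 = 94.96
Round up: n = 95 per group.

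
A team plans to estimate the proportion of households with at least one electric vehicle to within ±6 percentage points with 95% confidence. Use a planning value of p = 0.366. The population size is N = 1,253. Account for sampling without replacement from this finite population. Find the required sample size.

For a proportion with margin E = 0.06 at 95% confidence, z = 1.960.
n = p̂(1−p̂)(z/E)² = 0.366 × 0.634 × (1.960/0.06)² = 247.62 — call this n₀.
Finite-population correction with N = 1,253: n = n₀ / (1 + (n₀−1)/N) = 247.62 / 1.197 = 206.87
Round up: n = 207.

207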